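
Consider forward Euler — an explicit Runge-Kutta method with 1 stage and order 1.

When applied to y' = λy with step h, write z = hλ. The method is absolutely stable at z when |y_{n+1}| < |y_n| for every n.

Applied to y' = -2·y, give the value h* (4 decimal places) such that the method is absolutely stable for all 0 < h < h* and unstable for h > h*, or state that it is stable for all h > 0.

(-2.0000,0); λ=-2 ⇒ h* = 1.0000.

Set f=λy, z=hλ:
  order 1, 1-stage ⇒ R(z)=1+z
  (e.g. R(-0.63)=0.37000, |R|=0.37000)

Solve |R(x)|<1 on ℝ⁻.
x=-0.63: |R|=0.3700
|R(-1.75)|=0.7500 |R(-1.42)|=0.4200 |R(-0.56)|=0.4400
Bisect:
  x_lo=-2.4410 |R|=1.4410  x_hi=-0.0938 |R|=0.9062
  mid=-1.26741 |R|=0.26741 →hi
  mid=-1.85422 |R|=0.85422 →hi
  mid=-2.14762 |R|=1.14762 →lo
  mid=-2.00092 |R|=1.00092 →lo
  mid=-1.92757 |R|=0.92757 →hi
  mid=-1.96424 |R|=0.96424 →hi
  mid=-1.98258 |R|=0.98258 →hi
  mid=-1.99175 |R|=0.99175 →hi
  mid=-1.99633 |R|=0.99633 →hi
  ...
  [-2.00006,-1.99992] ⇒ x*=-2.0000
Stable set (-2.0000, 0).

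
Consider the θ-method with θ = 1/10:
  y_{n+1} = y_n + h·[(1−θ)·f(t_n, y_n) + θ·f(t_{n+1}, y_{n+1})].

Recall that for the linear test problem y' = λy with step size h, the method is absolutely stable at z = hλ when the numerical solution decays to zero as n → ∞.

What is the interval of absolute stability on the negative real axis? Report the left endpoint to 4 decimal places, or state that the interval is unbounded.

Test eqn y'=λy, z=hλ:
  y_{n+1} = y_n + z·[9/10·y_n + 1/10·y_{n+1}] ⇒ (1 − 1/10z)y_{n+1} = (1 + 9/10z)y_n
  Hence R(z) = (1 + 9/10z)/(1 − 1/10z).

Solve |R(x)|<1 on ℝ⁻.
x=-1.64: |R|=0.4089
R=−1: 1+9/10x = −1+1/10x ⇒ -4/5x=2 ⇒ x=2/(-4/5)=-2.5000
Confirm numerically:
  x=-2.249: |R|=0.83607 <1
  x=-1.988: |R|=0.65832 <1
  x=-1.219: |R|=0.08655 <1
  x=-1.099: |R|=0.00982 <1
  x=-3.040: |R|=1.33129 >1
  x=-2.603: |R|=1.06538 >1
Interval (-2.5000, 0).

z∈(-2.5000,0).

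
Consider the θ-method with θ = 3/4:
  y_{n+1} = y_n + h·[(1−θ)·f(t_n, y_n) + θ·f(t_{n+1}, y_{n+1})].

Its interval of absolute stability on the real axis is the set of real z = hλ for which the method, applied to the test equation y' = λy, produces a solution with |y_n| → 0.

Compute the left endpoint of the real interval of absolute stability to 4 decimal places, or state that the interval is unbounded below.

Test eqn y'=λy, z=hλ:
  y_{n+1} = y_n + z·[1/4·y_n + 3/4·y_{n+1}] ⇒ (1 − 3/4z)y_{n+1} = (1 + 1/4z)y_n
  ⇒ R(z) = (1 + 1/4z)/(1 − 3/4z).

Boundary: |R(x)|=1, x<0.
x=-1.2: |R|=0.3684
x=-2: |R|=0.2000
x=-10: |R|=0.1765
x=-100: |R|=0.3158
θ=3/4≥1/2 ⇒ |1+1/4x|<|1−3/4x| ∀x<0 ⇒ unbounded interval.

interval (−∞, 0).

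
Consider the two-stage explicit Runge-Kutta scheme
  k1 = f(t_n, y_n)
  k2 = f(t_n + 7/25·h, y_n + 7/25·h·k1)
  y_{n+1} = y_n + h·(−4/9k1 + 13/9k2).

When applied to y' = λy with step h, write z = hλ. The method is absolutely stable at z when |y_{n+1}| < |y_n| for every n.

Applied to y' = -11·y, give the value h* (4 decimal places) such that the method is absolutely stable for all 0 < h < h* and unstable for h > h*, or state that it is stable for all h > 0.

(-2.4725,0); λ=-11 ⇒ h* = (225/91)/11 = 0.2248.

Test eqn y'=λy, z=hλ:
  k1=λy_n ⇒ h·k1=z·y_n;  k2=λ(1+7/25z)y_n ⇒ h·k2=z(1+7/25z)y_n
  y_{n+1}/y_n = 1 − 4/9z + 13/9z(1+7/25z) = 1 + z + 91/225z²
  ⇒ R(z) = 1 + z + 91/225z².

Find x<0 with |R(x)|<1.
x=-0.65: |R|=0.5209
R=1: x+91/225x²=0 ⇒ x=−225/91=-2.4725; min R=1−1/(4·91/225)=0.3819>−1
Confirm numerically:
  x=-1.586: |R|=0.43134 <1
  x=-1.091: |R|=0.39040 <1
  x=-1.032: |R|=0.39874 <1
  x=-2.975: |R|=1.60459 >1
  x=-2.681: |R|=1.22605 >1
  x=-2.507: |R|=1.03495 >1
Interval (-2.4725, 0).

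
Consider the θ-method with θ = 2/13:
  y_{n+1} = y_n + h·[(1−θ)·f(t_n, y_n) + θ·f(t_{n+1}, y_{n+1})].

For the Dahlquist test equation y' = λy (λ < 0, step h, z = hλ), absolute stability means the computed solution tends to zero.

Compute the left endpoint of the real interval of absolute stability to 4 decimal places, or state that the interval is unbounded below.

With y'=λy (z=hλ):
  y_{n+1} = y_n + z·[11/13·y_n + 2/13·y_{n+1}] ⇒ (1 − 2/13z)y_{n+1} = (1 + 11/13z)y_n
  ⇒ R(z) = (1 + 11/13z)/(1 − 2/13z).

Boundary: |R(x)|=1, x<0.
x=-0.78: |R|=0.3036
R=−1: 1+11/13x = −1+2/13x ⇒ -9/13x=2 ⇒ x=2/(-9/13)=-2.8889
Confirm numerically:
  x=-2.791: |R|=0.95259 <1
  x=-2.199: |R|=0.64312 <1
  x=-1.225: |R|=0.03074 <1
  x=-3.370: |R|=1.21935 >1
  x=-3.320: |R|=1.19756 >1
  x=-3.154: |R|=1.12358 >1
Stable set (-2.8889, 0).

left endpoint -2.8889.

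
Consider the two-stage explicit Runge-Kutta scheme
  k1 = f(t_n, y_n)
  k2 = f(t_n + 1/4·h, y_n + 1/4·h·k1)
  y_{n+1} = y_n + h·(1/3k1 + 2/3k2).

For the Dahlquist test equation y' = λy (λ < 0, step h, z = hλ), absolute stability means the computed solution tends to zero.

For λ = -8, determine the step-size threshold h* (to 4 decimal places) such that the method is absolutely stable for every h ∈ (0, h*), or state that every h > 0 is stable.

With y'=λy (z=hλ):
  k1=λy_n ⇒ h·k1=z·y_n;  k2=λ(1+1/4z)y_n ⇒ h·k2=z(1+1/4z)y_n
  y_{n+1}/y_n = 1 + 1/3z + 2/3z(1+1/4z) = 1 + z + 1/6z²
  ⇒ R(z) = 1 + z + 1/6z².

Boundary: |R(x)|=1, x<0.
x=-1.34: |R|=0.0407
R=1: x+1/6x²=0 ⇒ x=−6=-6.0000; min R=1−1/(4·1/6)=-0.5000>−1
Confirm numerically:
  x=-5.236: |R|=0.33328 <1
  x=-5.080: |R|=0.22107 <1
  x=-2.925: |R|=0.49906 <1
  x=-6.520: |R|=1.56507 >1
  x=-6.414: |R|=1.44257 >1
  x=-6.296: |R|=1.31060 >1
Stable set (-6.0000, 0).

(-6.0000,0); λ=-8 ⇒ h* = (6)/8 = 0.7500.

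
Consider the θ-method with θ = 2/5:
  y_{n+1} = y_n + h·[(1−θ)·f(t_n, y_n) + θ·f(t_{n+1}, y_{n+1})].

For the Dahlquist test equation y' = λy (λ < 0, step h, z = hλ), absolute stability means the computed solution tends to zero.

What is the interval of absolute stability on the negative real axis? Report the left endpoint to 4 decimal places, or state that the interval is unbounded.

Test eqn y'=λy, z=hλ:
  y_{n+1} = y_n + z·[3/5·y_n + 2/5·y_{n+1}] ⇒ (1 − 2/5z)y_{n+1} = (1 + 3/5z)y_n
  ⇒ R(z) = (1 + 3/5z)/(1 − 2/5z).

Solve |R(x)|<1 on ℝ⁻.
x=-0.34: |R|=0.7007
R=−1: 1+3/5x = −1+2/5x ⇒ -1/5x=2 ⇒ x=2/(-1/5)=-10.0000
Confirm numerically:
  x=-8.608: |R|=0.93734 <1
  x=-6.501: |R|=0.80563 <1
  x=-5.591: |R|=0.72754 <1
  x=-10.370: |R|=1.01437 >1
  x=-10.328: |R|=1.01278 >1
  x=-10.246: |R|=1.00965 >1
Stable set (-10.0000, 0).

(-10.0000, 0).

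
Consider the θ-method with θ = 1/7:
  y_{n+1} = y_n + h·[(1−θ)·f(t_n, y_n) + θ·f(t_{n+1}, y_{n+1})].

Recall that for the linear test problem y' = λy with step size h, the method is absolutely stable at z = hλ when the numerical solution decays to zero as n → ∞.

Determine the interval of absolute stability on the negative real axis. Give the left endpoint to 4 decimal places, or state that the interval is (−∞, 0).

z∈(-2.8000,0).

On y'=λy, z=hλ:
  y_{n+1} = y_n + z·[6/7·y_n + 1/7·y_{n+1}] ⇒ (1 − 1/7z)y_{n+1} = (1 + 6/7z)y_n
  so R(z) = (1 + 6/7z)/(1 − 1/7z).

Boundary: |R(x)|=1, x<0.
x=-1.8: |R|=0.4318
R=−1: 1+6/7x = −1+1/7x ⇒ -5/7x=2 ⇒ x=2/(-5/7)=-2.8000
Confirm numerically:
  x=-2.486: |R|=0.83449 <1
  x=-2.103: |R|=0.61716 <1
  x=-1.261: |R|=0.06851 <1
  x=-3.237: |R|=1.21344 >1
  x=-3.145: |R|=1.17003 >1
  x=-2.846: |R|=1.02336 >1
Stable set (-2.8000, 0).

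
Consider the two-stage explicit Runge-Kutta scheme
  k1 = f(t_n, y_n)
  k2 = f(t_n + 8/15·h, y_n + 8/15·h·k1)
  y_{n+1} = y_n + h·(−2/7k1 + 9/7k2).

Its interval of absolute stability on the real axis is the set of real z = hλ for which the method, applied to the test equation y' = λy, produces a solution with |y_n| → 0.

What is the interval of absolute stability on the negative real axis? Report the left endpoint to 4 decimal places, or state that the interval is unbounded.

With y'=λy (z=hλ):
  k1=λy_n ⇒ h·k1=z·y_n;  k2=λ(1+8/15z)y_n ⇒ h·k2=z(1+8/15z)y_n
  y_{n+1}/y_n = 1 − 2/7z + 9/7z(1+8/15z) = 1 + z + 24/35z²
  R(z) = 1 + z + 24/35z².

Find x<0 with |R(x)|<1.
x=-0.33: |R|=0.7447
R=1: x+24/35x²=0 ⇒ x=−35/24=-1.4583; min R=1−1/(4·24/35)=0.6354>−1
Confirm numerically:
  x=-1.404: |R|=0.94769 <1
  x=-1.394: |R|=0.93850 <1
  x=-0.872: |R|=0.64941 <1
  x=-1.988: |R|=1.72204 >1
  x=-1.685: |R|=1.26190 >1
  x=-1.548: |R|=1.09518 >1
So |R|<1 on (-1.4583, 0).

z∈(-1.4583,0).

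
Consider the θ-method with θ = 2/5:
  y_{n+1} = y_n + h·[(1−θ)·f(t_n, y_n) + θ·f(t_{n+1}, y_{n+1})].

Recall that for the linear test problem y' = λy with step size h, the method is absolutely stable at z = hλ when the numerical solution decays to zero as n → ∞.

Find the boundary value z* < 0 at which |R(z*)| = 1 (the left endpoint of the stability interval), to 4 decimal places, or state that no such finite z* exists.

Set f=λy, z=hλ:
  y_{n+1} = y_n + z·[3/5·y_n + 2/5·y_{n+1}] ⇒ (1 − 2/5z)y_{n+1} = (1 + 3/5z)y_n
  R(z) = (1 + 3/5z)/(1 − 2/5z).

Need |R(x)|<1, x<0.
x=-1.14: |R|=0.2170
R=−1: 1+3/5x = −1+2/5x ⇒ -1/5x=2 ⇒ x=2/(-1/5)=-10.0000
Confirm numerically:
  x=-9.949: |R|=0.99795 <1
  x=-9.156: |R|=0.96380 <1
  x=-9.070: |R|=0.95981 <1
  x=-10.466: |R|=1.01797 >1
  x=-10.363: |R|=1.01411 >1
  x=-10.078: |R|=1.00310 >1
So |R|<1 on (-10.0000, 0).

left endpoint -10.0000.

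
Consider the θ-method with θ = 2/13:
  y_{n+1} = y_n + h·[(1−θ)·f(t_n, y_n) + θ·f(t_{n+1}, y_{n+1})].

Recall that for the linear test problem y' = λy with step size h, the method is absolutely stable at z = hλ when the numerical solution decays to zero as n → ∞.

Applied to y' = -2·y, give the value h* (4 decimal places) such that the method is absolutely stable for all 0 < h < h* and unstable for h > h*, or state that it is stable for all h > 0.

(-2.8889,0); λ=-2 ⇒ h* = (26/9)/2 = 1.4444.

On y'=λy, z=hλ:
  y_{n+1} = y_n + z·[11/13·y_n + 2/13·y_{n+1}] ⇒ (1 − 2/13z)y_{n+1} = (1 + 11/13z)y_n
  so R(z) = (1 + 11/13z)/(1 − 2/13z).

Solve |R(x)|<1 on ℝ⁻.
x=-0.47: |R|=0.5617
R=−1: 1+11/13x = −1+2/13x ⇒ -9/13x=2 ⇒ x=2/(-9/13)=-2.8889
Confirm numerically:
  x=-2.624: |R|=0.86936 <1
  x=-1.882: |R|=0.45944 <1
  x=-1.461: |R|=0.19288 <1
  x=-3.322: |R|=1.19843 >1
  x=-3.104: |R|=1.10079 >1
  x=-3.081: |R|=1.09023 >1
So |R|<1 on (-2.8889, 0).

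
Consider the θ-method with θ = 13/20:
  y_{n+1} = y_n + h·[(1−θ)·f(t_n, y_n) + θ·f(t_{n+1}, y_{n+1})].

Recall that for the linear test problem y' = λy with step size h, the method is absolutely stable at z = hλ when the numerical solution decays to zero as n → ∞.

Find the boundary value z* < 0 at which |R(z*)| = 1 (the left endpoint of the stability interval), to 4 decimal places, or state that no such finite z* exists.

(−∞, 0) — no finite endpoint.

On y'=λy, z=hλ:
  y_{n+1} = y_n + z·[7/20·y_n + 13/20·y_{n+1}] ⇒ (1 − 13/20z)y_{n+1} = (1 + 7/20z)y_n
  Hence R(z) = (1 + 7/20z)/(1 − 13/20z).

Find x<0 with |R(x)|<1.
x=-0.35: |R|=0.7149
x=-2: |R|=0.1304
x=-10: |R|=0.3333
x=-100: |R|=0.5152
θ=13/20≥1/2 ⇒ |1+7/20x|<|1−13/20x| ∀x<0 ⇒ stable on all of ℝ⁻.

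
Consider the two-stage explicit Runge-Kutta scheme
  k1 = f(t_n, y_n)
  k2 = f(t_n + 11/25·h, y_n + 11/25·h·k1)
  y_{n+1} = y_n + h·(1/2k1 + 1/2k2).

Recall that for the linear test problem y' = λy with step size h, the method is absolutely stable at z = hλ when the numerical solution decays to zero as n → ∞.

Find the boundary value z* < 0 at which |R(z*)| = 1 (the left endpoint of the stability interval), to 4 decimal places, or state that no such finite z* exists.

z* = -4.5455.

On y'=λy, z=hλ:
  k1=λy_n ⇒ h·k1=z·y_n;  k2=λ(1+11/25z)y_n ⇒ h·k2=z(1+11/25z)y_n
  y_{n+1}/y_n = 1 + 1/2z + 1/2z(1+11/25z) = 1 + z + 11/50z²
  Hence R(z) = 1 + z + 11/50z².

Need |R(x)|<1, x<0.
x=-0.69: |R|=0.4147
R=1: x+11/50x²=0 ⇒ x=−50/11=-4.5455; min R=1−1/(4·11/50)=-0.1364>−1
Confirm numerically:
  x=-3.821: |R|=0.39101 <1
  x=-2.545: |R|=0.12005 <1
  x=-1.933: |R|=0.11097 <1
  x=-4.882: |R|=1.36146 >1
  x=-4.771: |R|=1.23674 >1
Interval (-4.5455, 0).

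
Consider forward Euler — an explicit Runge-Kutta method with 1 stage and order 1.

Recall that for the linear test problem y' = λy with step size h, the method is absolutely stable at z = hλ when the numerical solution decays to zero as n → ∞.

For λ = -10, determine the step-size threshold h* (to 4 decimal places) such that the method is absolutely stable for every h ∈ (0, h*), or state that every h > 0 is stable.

(-2.0000,0); λ=-10 ⇒ h* = 0.2000.

On y'=λy, z=hλ:
  order 1, 1-stage ⇒ R(z)=1+z
  (e.g. R(-1.22)=-0.22000, |R|=0.22000)

Boundary: |R(x)|=1, x<0.
x=-1.22: |R|=0.2200
|R(-1.74)|=0.7400 |R(-1.45)|=0.4500 |R(-0.57)|=0.4300
Bisect:
  x_lo=-2.6739 |R|=1.6739  x_hi=-0.1886 |R|=0.8114
  mid=-1.43123 |R|=0.43123 →hi
  mid=-2.05255 |R|=1.05255 →lo
  mid=-1.74189 |R|=0.74189 →hi
  mid=-1.89722 |R|=0.89722 →hi
  mid=-1.97488 |R|=0.97488 →hi
  mid=-2.01371 |R|=1.01371 →lo
  mid=-1.99430 |R|=0.99430 →hi
  ...
  [-2.00006,-1.99991] ⇒ x*=-2.0000
Interval (-2.0000, 0).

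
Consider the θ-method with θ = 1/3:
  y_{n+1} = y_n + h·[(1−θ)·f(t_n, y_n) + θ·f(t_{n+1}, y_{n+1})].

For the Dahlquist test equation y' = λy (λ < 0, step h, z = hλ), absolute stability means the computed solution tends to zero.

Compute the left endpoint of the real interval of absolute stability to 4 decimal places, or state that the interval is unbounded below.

Test eqn y'=λy, z=hλ:
  y_{n+1} = y_n + z·[2/3·y_n + 1/3·y_{n+1}] ⇒ (1 − 1/3z)y_{n+1} = (1 + 2/3z)y_n
  R(z) = (1 + 2/3z)/(1 − 1/3z).

Boundary: |R(x)|=1, x<0.
x=-0.82: |R|=0.3560
R=−1: 1+2/3x = −1+1/3x ⇒ -1/3x=2 ⇒ x=2/(-1/3)=-6.0000
Confirm numerically:
  x=-5.065: |R|=0.88407 <1
  x=-2.979: |R|=0.49473 <1
  x=-2.730: |R|=0.42932 <1
  x=-2.678: |R|=0.41493 <1
  x=-6.288: |R|=1.03101 >1
  x=-6.062: |R|=1.00684 >1
So |R|<1 on (-6.0000, 0).

z* = -6.0000.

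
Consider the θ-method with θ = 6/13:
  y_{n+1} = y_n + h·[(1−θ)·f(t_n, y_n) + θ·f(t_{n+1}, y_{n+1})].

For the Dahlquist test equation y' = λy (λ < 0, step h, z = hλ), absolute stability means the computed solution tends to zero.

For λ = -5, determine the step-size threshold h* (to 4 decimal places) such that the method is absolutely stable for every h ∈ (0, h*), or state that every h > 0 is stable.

Set f=λy, z=hλ:
  y_{n+1} = y_n + z·[7/13·y_n + 6/13·y_{n+1}] ⇒ (1 − 6/13z)y_{n+1} = (1 + 7/13z)y_n
  so R(z) = (1 + 7/13z)/(1 − 6/13z).

Boundary: |R(x)|=1, x<0.
x=-1.51: |R|=0.1102
R=−1: 1+7/13x = −1+6/13x ⇒ -1/13x=2 ⇒ x=2/(-1/13)=-26.0000
Confirm numerically:
  x=-19.704: |R|=0.95202 <1
  x=-16.712: |R|=0.91800 <1
  x=-14.219: |R|=0.88017 <1
  x=-10.719: |R|=0.80235 <1
  x=-26.413: |R|=1.00241 >1
  x=-26.407: |R|=1.00237 >1
Interval (-26.0000, 0).

(-26.0000,0); λ=-5 ⇒ h* = (26)/5 = 5.2000.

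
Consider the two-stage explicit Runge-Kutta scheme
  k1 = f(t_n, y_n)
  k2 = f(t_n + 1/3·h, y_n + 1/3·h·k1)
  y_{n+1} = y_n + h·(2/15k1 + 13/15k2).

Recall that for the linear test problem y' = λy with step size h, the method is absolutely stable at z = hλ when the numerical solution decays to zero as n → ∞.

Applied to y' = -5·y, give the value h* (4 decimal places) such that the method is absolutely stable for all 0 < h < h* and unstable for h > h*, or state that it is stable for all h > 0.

On y'=λy, z=hλ:
  k1=λy_n ⇒ h·k1=z·y_n;  k2=λ(1+1/3z)y_n ⇒ h·k2=z(1+1/3z)y_n
  y_{n+1}/y_n = 1 + 2/15z + 13/15z(1+1/3z) = 1 + z + 13/45z²
  R(z) = 1 + z + 13/45z².

Find x<0 with |R(x)|<1.
x=-0.74: |R|=0.4182
R=1: x+13/45x²=0 ⇒ x=−45/13=-3.4615; min R=1−1/(4·13/45)=0.1346>−1
Confirm numerically:
  x=-3.176: |R|=0.73802 <1
  x=-3.059: |R|=0.64427 <1
  x=-2.005: |R|=0.15634 <1
  x=-3.822: |R|=1.39800 >1
  x=-3.627: |R|=1.17337 >1
  x=-3.623: |R|=1.16899 >1
Interval (-3.4615, 0).

(-3.4615,0); λ=-5 ⇒ h* = (45/13)/5 = 0.6923.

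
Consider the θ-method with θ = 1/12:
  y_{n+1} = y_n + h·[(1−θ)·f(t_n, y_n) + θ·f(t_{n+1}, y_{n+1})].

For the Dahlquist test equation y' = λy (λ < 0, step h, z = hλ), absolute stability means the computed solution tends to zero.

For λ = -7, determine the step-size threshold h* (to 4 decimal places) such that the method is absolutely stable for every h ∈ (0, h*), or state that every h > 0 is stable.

On y'=λy, z=hλ:
  y_{n+1} = y_n + z·[11/12·y_n + 1/12·y_{n+1}] ⇒ (1 − 1/12z)y_{n+1} = (1 + 11/12z)y_n
  Hence R(z) = (1 + 11/12z)/(1 − 1/12z).

Find x<0 with |R(x)|<1.
x=-1.08: |R|=0.0092
R=−1: 1+11/12x = −1+1/12x ⇒ -5/6x=2 ⇒ x=2/(-5/6)=-2.4000
Confirm numerically:
  x=-2.222: |R|=0.87484 <1
  x=-1.995: |R|=0.71061 <1
  x=-1.477: |R|=0.31513 <1
  x=-2.954: |R|=1.37047 >1
  x=-2.877: |R|=1.32063 >1
  x=-2.433: |R|=1.02286 >1
So |R|<1 on (-2.4000, 0).

(-2.4000,0); λ=-7 ⇒ h* = (12/5)/7 = 0.3429.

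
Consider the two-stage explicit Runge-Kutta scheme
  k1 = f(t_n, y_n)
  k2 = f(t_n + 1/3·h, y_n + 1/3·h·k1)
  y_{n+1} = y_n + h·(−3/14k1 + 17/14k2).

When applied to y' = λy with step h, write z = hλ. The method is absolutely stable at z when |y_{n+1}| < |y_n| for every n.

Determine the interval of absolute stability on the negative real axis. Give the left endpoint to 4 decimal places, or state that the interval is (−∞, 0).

Set f=λy, z=hλ:
  k1=λy_n ⇒ h·k1=z·y_n;  k2=λ(1+1/3z)y_n ⇒ h·k2=z(1+1/3z)y_n
  y_{n+1}/y_n = 1 − 3/14z + 17/14z(1+1/3z) = 1 + z + 17/42z²
  so R(z) = 1 + z + 17/42z².

Need |R(x)|<1, x<0.
x=-1.41: |R|=0.3947
R=1: x+17/42x²=0 ⇒ x=−42/17=-2.4706; min R=1−1/(4·17/42)=0.3824>−1
Confirm numerically:
  x=-1.701: |R|=0.47014 <1
  x=-1.327: |R|=0.38576 <1
  x=-1.227: |R|=0.38238 <1
  x=-1.061: |R|=0.39465 <1
  x=-2.678: |R|=1.22482 >1
  x=-2.658: |R|=1.20163 >1
  x=-2.567: |R|=1.10017 >1
So |R|<1 on (-2.4706, 0).

(-2.4706, 0).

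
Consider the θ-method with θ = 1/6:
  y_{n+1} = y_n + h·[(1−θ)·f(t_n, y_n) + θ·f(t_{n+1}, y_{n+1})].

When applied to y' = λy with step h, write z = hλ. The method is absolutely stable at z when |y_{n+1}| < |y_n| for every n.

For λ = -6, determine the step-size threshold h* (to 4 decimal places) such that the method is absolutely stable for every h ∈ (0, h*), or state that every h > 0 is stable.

On y'=λy, z=hλ:
  y_{n+1} = y_n + z·[5/6·y_n + 1/6·y_{n+1}] ⇒ (1 − 1/6z)y_{n+1} = (1 + 5/6z)y_n
  ⇒ R(z) = (1 + 5/6z)/(1 − 1/6z).

Boundary: |R(x)|=1, x<0.
x=-1.04: |R|=0.1136
R=−1: 1+5/6x = −1+1/6x ⇒ -2/3x=2 ⇒ x=2/(-2/3)=-3.0000
Confirm numerically:
  x=-1.910: |R|=0.44880 <1
  x=-1.787: |R|=0.37691 <1
  x=-1.677: |R|=0.31067 <1
  x=-1.533: |R|=0.22103 <1
  x=-3.324: |R|=1.13900 >1
  x=-3.239: |R|=1.10347 >1
  x=-3.078: |R|=1.03437 >1
So |R|<1 on (-3.0000, 0).

(-3.0000,0); λ=-6 ⇒ h* = (3)/6 = 0.5000.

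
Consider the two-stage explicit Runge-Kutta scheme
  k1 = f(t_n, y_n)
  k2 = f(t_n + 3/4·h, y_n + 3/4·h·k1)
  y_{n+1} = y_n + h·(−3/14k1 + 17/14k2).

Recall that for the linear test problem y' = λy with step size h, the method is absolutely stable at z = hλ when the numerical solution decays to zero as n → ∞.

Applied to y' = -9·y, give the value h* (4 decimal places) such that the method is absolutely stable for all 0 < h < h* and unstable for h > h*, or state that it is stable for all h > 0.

With y'=λy (z=hλ):
  k1=λy_n ⇒ h·k1=z·y_n;  k2=λ(1+3/4z)y_n ⇒ h·k2=z(1+3/4z)y_n
  y_{n+1}/y_n = 1 − 3/14z + 17/14z(1+3/4z) = 1 + z + 51/56z²
  R(z) = 1 + z + 51/56z².

Boundary: |R(x)|=1, x<0.
x=-1.24: |R|=1.1603
R=1: x+51/56x²=0 ⇒ x=−56/51=-1.0980; min R=1−1/(4·51/56)=0.7255>−1
Confirm numerically:
  x=-0.950: |R|=0.87192 <1
  x=-0.935: |R|=0.86117 <1
  x=-0.700: |R|=0.74625 <1
  x=-0.534: |R|=0.72570 <1
  x=-1.572: |R|=1.67854 >1
  x=-1.324: |R|=1.27246 >1
  x=-1.293: |R|=1.22958 >1
Stable set (-1.0980, 0).

(-1.0980,0); λ=-9 ⇒ h* = (56/51)/9 = 0.1220.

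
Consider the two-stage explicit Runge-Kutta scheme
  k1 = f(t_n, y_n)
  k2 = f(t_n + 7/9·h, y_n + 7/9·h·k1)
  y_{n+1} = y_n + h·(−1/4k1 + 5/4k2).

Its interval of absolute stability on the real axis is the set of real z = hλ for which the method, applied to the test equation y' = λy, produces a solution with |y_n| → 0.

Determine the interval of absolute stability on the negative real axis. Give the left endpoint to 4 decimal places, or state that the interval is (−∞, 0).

On y'=λy, z=hλ:
  k1=λy_n ⇒ h·k1=z·y_n;  k2=λ(1+7/9z)y_n ⇒ h·k2=z(1+7/9z)y_n
  y_{n+1}/y_n = 1 − 1/4z + 5/4z(1+7/9z) = 1 + z + 35/36z²
  R(z) = 1 + z + 35/36z².

Find x<0 with |R(x)|<1.
x=-0.54: |R|=0.7435
R=1: x+35/36x²=0 ⇒ x=−36/35=-1.0286; min R=1−1/(4·35/36)=0.7429>−1
Confirm numerically:
  x=-0.915: |R|=0.89897 <1
  x=-0.747: |R|=0.79551 <1
  x=-0.518: |R|=0.74287 <1
  x=-0.428: |R|=0.75010 <1
  x=-1.508: |R|=1.70290 >1
  x=-1.464: |R|=1.61976 >1
  x=-1.063: |R|=1.03558 >1
Stable set (-1.0286, 0).

(-1.0286, 0).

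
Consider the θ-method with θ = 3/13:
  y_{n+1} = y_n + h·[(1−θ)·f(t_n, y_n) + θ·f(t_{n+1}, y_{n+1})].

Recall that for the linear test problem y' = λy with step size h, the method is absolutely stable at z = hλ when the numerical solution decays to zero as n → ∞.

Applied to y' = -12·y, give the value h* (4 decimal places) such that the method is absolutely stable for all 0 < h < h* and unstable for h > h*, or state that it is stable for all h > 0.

(-3.7143,0); λ=-12 ⇒ h* = (26/7)/12 = 0.3095.

Set f=λy, z=hλ:
  y_{n+1} = y_n + z·[10/13·y_n + 3/13·y_{n+1}] ⇒ (1 − 3/13z)y_{n+1} = (1 + 10/13z)y_n
  R(z) = (1 + 10/13z)/(1 − 3/13z).

Boundary: |R(x)|=1, x<0.
x=-1.65: |R|=0.1950
R=−1: 1+10/13x = −1+3/13x ⇒ -7/13x=2 ⇒ x=2/(-7/13)=-3.7143
Confirm numerically:
  x=-2.340: |R|=0.51948 <1
  x=-2.123: |R|=0.42491 <1
  x=-2.017: |R|=0.37636 <1
  x=-1.960: |R|=0.34958 <1
  x=-3.929: |R|=1.06064 >1
  x=-3.870: |R|=1.04429 >1
So |R|<1 on (-3.7143, 0).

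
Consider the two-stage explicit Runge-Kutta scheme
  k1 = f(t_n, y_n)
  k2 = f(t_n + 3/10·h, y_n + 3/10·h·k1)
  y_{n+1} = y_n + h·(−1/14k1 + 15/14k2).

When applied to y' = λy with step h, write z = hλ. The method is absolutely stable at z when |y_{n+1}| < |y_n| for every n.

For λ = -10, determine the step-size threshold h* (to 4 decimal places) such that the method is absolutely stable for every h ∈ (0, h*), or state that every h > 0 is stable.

Test eqn y'=λy, z=hλ:
  k1=λy_n ⇒ h·k1=z·y_n;  k2=λ(1+3/10z)y_n ⇒ h·k2=z(1+3/10z)y_n
  y_{n+1}/y_n = 1 − 1/14z + 15/14z(1+3/10z) = 1 + z + 9/28z²
  R(z) = 1 + z + 9/28z².

Find x<0 with |R(x)|<1.
x=-0.77: |R|=0.4206
R=1: x+9/28x²=0 ⇒ x=−28/9=-3.1111; min R=1−1/(4·9/28)=0.2222>−1
Confirm numerically:
  x=-2.925: |R|=0.82502 <1
  x=-2.810: |R|=0.72803 <1
  x=-2.368: |R|=0.43439 <1
  x=-2.022: |R|=0.29216 <1
  x=-3.663: |R|=1.64979 >1
  x=-3.570: |R|=1.52657 >1
  x=-3.311: |R|=1.21273 >1
Stable set (-3.1111, 0).

(-3.1111,0); λ=-10 ⇒ h* = (28/9)/10 = 0.3111.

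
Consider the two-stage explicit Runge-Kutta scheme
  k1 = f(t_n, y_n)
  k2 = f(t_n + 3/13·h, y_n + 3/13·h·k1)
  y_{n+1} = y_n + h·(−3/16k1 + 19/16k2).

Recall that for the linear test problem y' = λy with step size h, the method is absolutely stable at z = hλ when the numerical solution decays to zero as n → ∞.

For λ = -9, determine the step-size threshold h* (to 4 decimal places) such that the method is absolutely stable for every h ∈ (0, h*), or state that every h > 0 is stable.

Test eqn y'=λy, z=hλ:
  k1=λy_n ⇒ h·k1=z·y_n;  k2=λ(1+3/13z)y_n ⇒ h·k2=z(1+3/13z)y_n
  y_{n+1}/y_n = 1 − 3/16z + 19/16z(1+3/13z) = 1 + z + 57/208z²
  so R(z) = 1 + z + 57/208z².

Solve |R(x)|<1 on ℝ⁻.
x=-0.9: |R|=0.3220
R=1: x+57/208x²=0 ⇒ x=−208/57=-3.6491; min R=1−1/(4·57/208)=0.0877>−1
Confirm numerically:
  x=-2.935: |R|=0.42563 <1
  x=-2.789: |R|=0.34261 <1
  x=-2.468: |R|=0.20117 <1
  x=-1.919: |R|=0.09016 <1
  x=-4.100: |R|=1.50659 >1
  x=-4.036: |R|=1.42789 >1
So |R|<1 on (-3.6491, 0).

(-3.6491,0); λ=-9 ⇒ h* = (208/57)/9 = 0.4055.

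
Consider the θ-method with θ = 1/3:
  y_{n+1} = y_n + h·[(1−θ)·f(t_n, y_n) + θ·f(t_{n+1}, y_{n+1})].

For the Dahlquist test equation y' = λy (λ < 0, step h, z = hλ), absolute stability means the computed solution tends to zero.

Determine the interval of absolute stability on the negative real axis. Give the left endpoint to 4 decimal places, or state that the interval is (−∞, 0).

Test eqn y'=λy, z=hλ:
  y_{n+1} = y_n + z·[2/3·y_n + 1/3·y_{n+1}] ⇒ (1 − 1/3z)y_{n+1} = (1 + 2/3z)y_n
  Hence R(z) = (1 + 2/3z)/(1 − 1/3z).

Find x<0 with |R(x)|<1.
x=-1.3: |R|=0.0930
R=−1: 1+2/3x = −1+1/3x ⇒ -1/3x=2 ⇒ x=2/(-1/3)=-6.0000
Confirm numerically:
  x=-4.666: |R|=0.82598 <1
  x=-3.995: |R|=0.71337 <1
  x=-2.631: |R|=0.40170 <1
  x=-6.506: |R|=1.05323 >1
  x=-6.441: |R|=1.04671 >1
  x=-6.151: |R|=1.01650 >1
Stable set (-6.0000, 0).

z∈(-6.0000,0).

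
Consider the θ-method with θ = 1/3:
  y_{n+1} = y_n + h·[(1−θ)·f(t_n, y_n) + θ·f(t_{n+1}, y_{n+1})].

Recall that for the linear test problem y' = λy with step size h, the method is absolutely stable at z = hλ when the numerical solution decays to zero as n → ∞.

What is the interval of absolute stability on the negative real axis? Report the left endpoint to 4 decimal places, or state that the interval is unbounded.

z∈(-6.0000,0).

Test eqn y'=λy, z=hλ:
  y_{n+1} = y_n + z·[2/3·y_n + 1/3·y_{n+1}] ⇒ (1 − 1/3z)y_{n+1} = (1 + 2/3z)y_n
  Hence R(z) = (1 + 2/3z)/(1 − 1/3z).

Solve |R(x)|<1 on ℝ⁻.
x=-1.74: |R|=0.1013
R=−1: 1+2/3x = −1+1/3x ⇒ -1/3x=2 ⇒ x=2/(-1/3)=-6.0000
Confirm numerically:
  x=-5.593: |R|=0.95264 <1
  x=-5.186: |R|=0.90056 <1
  x=-3.877: |R|=0.69129 <1
  x=-6.482: |R|=1.05083 >1
  x=-6.421: |R|=1.04469 >1
Interval (-6.0000, 0).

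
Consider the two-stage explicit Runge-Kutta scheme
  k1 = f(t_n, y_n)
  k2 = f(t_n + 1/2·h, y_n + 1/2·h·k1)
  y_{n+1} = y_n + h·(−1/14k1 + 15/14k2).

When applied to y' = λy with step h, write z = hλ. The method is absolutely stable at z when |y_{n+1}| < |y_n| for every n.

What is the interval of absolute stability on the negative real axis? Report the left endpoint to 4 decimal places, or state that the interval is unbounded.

(-1.8667, 0).

With y'=λy (z=hλ):
  k1=λy_n ⇒ h·k1=z·y_n;  k2=λ(1+1/2z)y_n ⇒ h·k2=z(1+1/2z)y_n
  y_{n+1}/y_n = 1 − 1/14z + 15/14z(1+1/2z) = 1 + z + 15/28z²
  Hence R(z) = 1 + z + 15/28z².

Boundary: |R(x)|=1, x<0.
x=-1.5: |R|=0.7054
R=1: x+15/28x²=0 ⇒ x=−28/15=-1.8667; min R=1−1/(4·15/28)=0.5333>−1
Confirm numerically:
  x=-1.351: |R|=0.62679 <1
  x=-1.259: |R|=0.59015 <1
  x=-1.039: |R|=0.53931 <1
  x=-0.970: |R|=0.53405 <1
  x=-2.134: |R|=1.30562 >1
  x=-2.127: |R|=1.29664 >1
  x=-2.071: |R|=1.22670 >1
Stable set (-1.8667, 0).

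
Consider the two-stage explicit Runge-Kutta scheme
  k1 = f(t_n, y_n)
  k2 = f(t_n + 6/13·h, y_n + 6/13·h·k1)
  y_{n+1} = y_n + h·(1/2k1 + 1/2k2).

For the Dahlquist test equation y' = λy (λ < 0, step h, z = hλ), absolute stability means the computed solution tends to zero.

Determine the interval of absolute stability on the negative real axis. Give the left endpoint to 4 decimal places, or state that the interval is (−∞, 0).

On y'=λy, z=hλ:
  k1=λy_n ⇒ h·k1=z·y_n;  k2=λ(1+6/13z)y_n ⇒ h·k2=z(1+6/13z)y_n
  y_{n+1}/y_n = 1 + 1/2z + 1/2z(1+6/13z) = 1 + z + 3/13z²
  ⇒ R(z) = 1 + z + 3/13z².

Boundary: |R(x)|=1, x<0.
x=-0.78: |R|=0.3604
R=1: x+3/13x²=0 ⇒ x=−13/3=-4.3333; min R=1−1/(4·3/13)=-0.0833>−1
Confirm numerically:
  x=-3.761: |R|=0.50326 <1
  x=-3.474: |R|=0.31108 <1
  x=-2.103: |R|=0.08240 <1
  x=-1.875: |R|=0.06370 <1
  x=-4.639: |R|=1.32723 >1
  x=-4.559: |R|=1.23742 >1
Stable set (-4.3333, 0).

z∈(-4.3333,0).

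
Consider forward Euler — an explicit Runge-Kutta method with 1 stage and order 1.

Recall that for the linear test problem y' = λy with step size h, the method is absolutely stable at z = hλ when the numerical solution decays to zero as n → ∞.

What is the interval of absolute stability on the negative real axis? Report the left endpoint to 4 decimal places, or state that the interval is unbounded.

z∈(-2.0000,0).

With y'=λy (z=hλ):
  order 1, 1-stage ⇒ R(z)=1+z
  (e.g. R(-1.19)=-0.19000, |R|=0.19000)

Boundary: |R(x)|=1, x<0.
x=-1.19: |R|=0.1900
|R(-1.96)|=0.9600 |R(-1.88)|=0.8800 |R(-1.55)|=0.5500
Bisect:
  x_lo=-2.7569 |R|=1.7569  x_hi=-0.2966 |R|=0.7034
  mid=-1.52677 |R|=0.52677 →hi
  mid=-2.14185 |R|=1.14185 →lo
  mid=-1.83431 |R|=0.83431 →hi
  mid=-1.98808 |R|=0.98808 →hi
  mid=-2.06497 |R|=1.06497 →lo
  mid=-2.02652 |R|=1.02652 →lo
  mid=-2.00730 |R|=1.00730 →lo
  mid=-1.99769 |R|=0.99769 →hi
  mid=-2.00250 |R|=1.00250 →lo
  mid=-2.00009 |R|=1.00009 →lo
  ...
  [-2.00009,-1.99994] ⇒ x*=-2.0000
So |R|<1 on (-2.0000, 0).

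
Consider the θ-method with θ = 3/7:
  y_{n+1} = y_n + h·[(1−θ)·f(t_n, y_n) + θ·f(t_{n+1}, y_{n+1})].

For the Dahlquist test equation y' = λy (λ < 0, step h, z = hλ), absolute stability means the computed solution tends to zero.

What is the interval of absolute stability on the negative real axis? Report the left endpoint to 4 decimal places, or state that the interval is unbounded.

On y'=λy, z=hλ:
  y_{n+1} = y_n + z·[4/7·y_n + 3/7·y_{n+1}] ⇒ (1 − 3/7z)y_{n+1} = (1 + 4/7z)y_n
  ⇒ R(z) = (1 + 4/7z)/(1 − 3/7z).

Solve |R(x)|<1 on ℝ⁻.
x=-0.31: |R|=0.7264
R=−1: 1+4/7x = −1+3/7x ⇒ -1/7x=2 ⇒ x=2/(-1/7)=-14.0000
Confirm numerically:
  x=-13.896: |R|=0.99786 <1
  x=-9.878: |R|=0.88748 <1
  x=-7.538: |R|=0.78179 <1
  x=-14.597: |R|=1.01175 >1
  x=-14.298: |R|=1.00597 >1
  x=-14.153: |R|=1.00309 >1
So |R|<1 on (-14.0000, 0).

z∈(-14.0000,0).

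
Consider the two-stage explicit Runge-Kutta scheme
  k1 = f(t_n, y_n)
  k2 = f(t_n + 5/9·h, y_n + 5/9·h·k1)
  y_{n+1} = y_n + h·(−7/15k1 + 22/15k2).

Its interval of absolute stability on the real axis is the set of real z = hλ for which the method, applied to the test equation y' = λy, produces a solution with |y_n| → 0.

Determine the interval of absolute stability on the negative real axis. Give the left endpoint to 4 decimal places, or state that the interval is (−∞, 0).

z∈(-1.2273,0).

Set f=λy, z=hλ:
  k1=λy_n ⇒ h·k1=z·y_n;  k2=λ(1+5/9z)y_n ⇒ h·k2=z(1+5/9z)y_n
  y_{n+1}/y_n = 1 − 7/15z + 22/15z(1+5/9z) = 1 + z + 22/27z²
  so R(z) = 1 + z + 22/27z².

Solve |R(x)|<1 on ℝ⁻.
x=-0.43: |R|=0.7207
R=1: x+22/27x²=0 ⇒ x=−27/22=-1.2273; min R=1−1/(4·22/27)=0.6932>−1
Confirm numerically:
  x=-0.936: |R|=0.77786 <1
  x=-0.899: |R|=0.75953 <1
  x=-0.583: |R|=0.69395 <1
  x=-1.815: |R|=1.86918 >1
  x=-1.802: |R|=1.84387 >1
  x=-1.582: |R|=1.45726 >1
Stable set (-1.2273, 0).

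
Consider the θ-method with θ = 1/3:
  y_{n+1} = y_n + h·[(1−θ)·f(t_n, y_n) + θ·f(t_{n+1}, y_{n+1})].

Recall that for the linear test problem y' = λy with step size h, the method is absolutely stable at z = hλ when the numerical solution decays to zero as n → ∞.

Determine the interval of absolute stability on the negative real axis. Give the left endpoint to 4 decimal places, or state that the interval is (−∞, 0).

Test eqn y'=λy, z=hλ:
  y_{n+1} = y_n + z·[2/3·y_n + 1/3·y_{n+1}] ⇒ (1 − 1/3z)y_{n+1} = (1 + 2/3z)y_n
  so R(z) = (1 + 2/3z)/(1 − 1/3z).

Solve |R(x)|<1 on ℝ⁻.
x=-0.69: |R|=0.4390
R=−1: 1+2/3x = −1+1/3x ⇒ -1/3x=2 ⇒ x=2/(-1/3)=-6.0000
Confirm numerically:
  x=-4.679: |R|=0.82797 <1
  x=-3.306: |R|=0.57279 <1
  x=-3.284: |R|=0.56779 <1
  x=-2.408: |R|=0.33580 <1
  x=-6.305: |R|=1.03278 >1
  x=-6.295: |R|=1.03174 >1
  x=-6.133: |R|=1.01456 >1
Interval (-6.0000, 0).

(-6.0000, 0).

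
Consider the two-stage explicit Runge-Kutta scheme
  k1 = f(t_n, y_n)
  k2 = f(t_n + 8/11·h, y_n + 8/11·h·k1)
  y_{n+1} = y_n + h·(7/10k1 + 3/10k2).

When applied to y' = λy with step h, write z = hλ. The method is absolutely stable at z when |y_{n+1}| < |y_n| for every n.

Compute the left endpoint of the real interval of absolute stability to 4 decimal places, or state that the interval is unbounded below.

z* = -4.5833.

With y'=λy (z=hλ):
  k1=λy_n ⇒ h·k1=z·y_n;  k2=λ(1+8/11z)y_n ⇒ h·k2=z(1+8/11z)y_n
  y_{n+1}/y_n = 1 + 7/10z + 3/10z(1+8/11z) = 1 + z + 12/55z²
  Hence R(z) = 1 + z + 12/55z².

Solve |R(x)|<1 on ℝ⁻.
x=-1: |R|=0.2182
R=1: x+12/55x²=0 ⇒ x=−55/12=-4.5833; min R=1−1/(4·12/55)=-0.1458>−1
Confirm numerically:
  x=-4.525: |R|=0.94241 <1
  x=-3.936: |R|=0.44409 <1
  x=-3.882: |R|=0.40598 <1
  x=-5.140: |R|=1.62428 >1
  x=-5.100: |R|=1.57491 >1
  x=-4.963: |R|=1.41112 >1
Stable set (-4.5833, 0).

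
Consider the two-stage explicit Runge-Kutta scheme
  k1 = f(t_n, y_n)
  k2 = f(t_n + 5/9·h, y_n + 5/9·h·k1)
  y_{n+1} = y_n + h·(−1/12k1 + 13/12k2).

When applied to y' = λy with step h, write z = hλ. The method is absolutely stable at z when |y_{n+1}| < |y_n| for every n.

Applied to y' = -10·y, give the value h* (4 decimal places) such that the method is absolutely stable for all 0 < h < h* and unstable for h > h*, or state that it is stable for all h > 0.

(-1.6615,0); λ=-10 ⇒ h* = (108/65)/10 = 0.1662.

Set f=λy, z=hλ:
  k1=λy_n ⇒ h·k1=z·y_n;  k2=λ(1+5/9z)y_n ⇒ h·k2=z(1+5/9z)y_n
  y_{n+1}/y_n = 1 − 1/12z + 13/12z(1+5/9z) = 1 + z + 65/108z²
  so R(z) = 1 + z + 65/108z².

Need |R(x)|<1, x<0.
x=-1.09: |R|=0.6251
R=1: x+65/108x²=0 ⇒ x=−108/65=-1.6615; min R=1−1/(4·65/108)=0.5846>−1
Confirm numerically:
  x=-1.279: |R|=0.70553 <1
  x=-1.141: |R|=0.64254 <1
  x=-0.761: |R|=0.58755 <1
  x=-1.909: |R|=1.28432 >1
  x=-1.747: |R|=1.08986 >1
  x=-1.708: |R|=1.04776 >1
So |R|<1 on (-1.6615, 0).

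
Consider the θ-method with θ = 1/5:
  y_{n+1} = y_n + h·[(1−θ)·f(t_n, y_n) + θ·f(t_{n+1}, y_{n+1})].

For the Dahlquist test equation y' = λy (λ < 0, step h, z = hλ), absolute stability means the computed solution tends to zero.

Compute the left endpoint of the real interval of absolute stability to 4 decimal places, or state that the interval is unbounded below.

z* = -3.3333.

Set f=λy, z=hλ:
  y_{n+1} = y_n + z·[4/5·y_n + 1/5·y_{n+1}] ⇒ (1 − 1/5z)y_{n+1} = (1 + 4/5z)y_n
  ⇒ R(z) = (1 + 4/5z)/(1 − 1/5z).

Solve |R(x)|<1 on ℝ⁻.
x=-0.67: |R|=0.4092
R=−1: 1+4/5x = −1+1/5x ⇒ -3/5x=2 ⇒ x=2/(-3/5)=-3.3333
Confirm numerically:
  x=-3.021: |R|=0.88318 <1
  x=-1.606: |R|=0.21556 <1
  x=-1.394: |R|=0.09008 <1
  x=-3.846: |R|=1.17386 >1
  x=-3.501: |R|=1.05917 >1
Stable set (-3.3333, 0).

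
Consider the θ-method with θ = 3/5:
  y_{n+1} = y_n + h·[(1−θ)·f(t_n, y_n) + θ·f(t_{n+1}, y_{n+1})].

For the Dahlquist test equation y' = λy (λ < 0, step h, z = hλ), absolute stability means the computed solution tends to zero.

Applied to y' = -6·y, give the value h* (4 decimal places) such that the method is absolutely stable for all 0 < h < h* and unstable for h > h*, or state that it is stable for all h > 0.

(−∞, 0) — no finite endpoint. Any h>0 works for λ=-6.

Set f=λy, z=hλ:
  y_{n+1} = y_n + z·[2/5·y_n + 3/5·y_{n+1}] ⇒ (1 − 3/5z)y_{n+1} = (1 + 2/5z)y_n
  ⇒ R(z) = (1 + 2/5z)/(1 − 3/5z).

Solve |R(x)|<1 on ℝ⁻.
x=-0.57: |R|=0.5753
x=-2: |R|=0.0909
x=-10: |R|=0.4286
x=-100: |R|=0.6393
θ=3/5≥1/2 ⇒ |1+2/5x|<|1−3/5x| ∀x<0 ⇒ interval (−∞,0).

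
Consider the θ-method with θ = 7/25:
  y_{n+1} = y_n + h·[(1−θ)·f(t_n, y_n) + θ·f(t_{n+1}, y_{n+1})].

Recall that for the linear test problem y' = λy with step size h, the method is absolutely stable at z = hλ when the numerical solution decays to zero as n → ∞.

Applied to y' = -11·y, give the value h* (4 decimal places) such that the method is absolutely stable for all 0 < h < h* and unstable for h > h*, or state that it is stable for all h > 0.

(-4.5455,0); λ=-11 ⇒ h* = (50/11)/11 = 0.4132.

On y'=λy, z=hλ:
  y_{n+1} = y_n + z·[18/25·y_n + 7/25·y_{n+1}] ⇒ (1 − 7/25z)y_{n+1} = (1 + 18/25z)y_n
  so R(z) = (1 + 18/25z)/(1 − 7/25z).

Solve |R(x)|<1 on ℝ⁻.
x=-0.73: |R|=0.3939
R=−1: 1+18/25x = −1+7/25x ⇒ -11/25x=2 ⇒ x=2/(-11/25)=-4.5455
Confirm numerically:
  x=-4.032: |R|=0.89388 <1
  x=-2.936: |R|=0.61135 <1
  x=-2.719: |R|=0.54373 <1
  x=-4.954: |R|=1.07530 >1
  x=-4.698: |R|=1.02899 >1
Interval (-4.5455, 0).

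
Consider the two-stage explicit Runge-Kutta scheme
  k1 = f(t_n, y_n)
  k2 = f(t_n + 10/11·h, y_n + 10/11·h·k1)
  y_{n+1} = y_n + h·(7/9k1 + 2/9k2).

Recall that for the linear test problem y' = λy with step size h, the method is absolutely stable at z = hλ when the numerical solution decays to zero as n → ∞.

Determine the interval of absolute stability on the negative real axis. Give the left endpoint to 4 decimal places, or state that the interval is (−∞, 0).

Test eqn y'=λy, z=hλ:
  k1=λy_n ⇒ h·k1=z·y_n;  k2=λ(1+10/11z)y_n ⇒ h·k2=z(1+10/11z)y_n
  y_{n+1}/y_n = 1 + 7/9z + 2/9z(1+10/11z) = 1 + z + 20/99z²
  R(z) = 1 + z + 20/99z².

Solve |R(x)|<1 on ℝ⁻.
x=-1.32: |R|=0.0320
R=1: x+20/99x²=0 ⇒ x=−99/20=-4.9500; min R=1−1/(4·20/99)=-0.2375>−1
Confirm numerically:
  x=-4.354: |R|=0.47576 <1
  x=-4.257: |R|=0.40402 <1
  x=-3.076: |R|=0.16453 <1
  x=-2.291: |R|=0.23066 <1
  x=-5.476: |R|=1.58189 >1
  x=-5.254: |R|=1.32267 >1
  x=-5.029: |R|=1.08026 >1
Stable set (-4.9500, 0).

(-4.9500, 0).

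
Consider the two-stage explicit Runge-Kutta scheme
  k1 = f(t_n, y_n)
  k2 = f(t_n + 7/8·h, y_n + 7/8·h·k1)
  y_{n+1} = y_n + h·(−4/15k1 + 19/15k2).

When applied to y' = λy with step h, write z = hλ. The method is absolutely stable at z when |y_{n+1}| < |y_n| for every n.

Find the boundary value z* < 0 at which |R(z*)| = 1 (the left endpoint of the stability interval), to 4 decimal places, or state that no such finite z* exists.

left endpoint -0.9023.

Test eqn y'=λy, z=hλ:
  k1=λy_n ⇒ h·k1=z·y_n;  k2=λ(1+7/8z)y_n ⇒ h·k2=z(1+7/8z)y_n
  y_{n+1}/y_n = 1 − 4/15z + 19/15z(1+7/8z) = 1 + z + 133/120z²
  ⇒ R(z) = 1 + z + 133/120z².

Boundary: |R(x)|=1, x<0.
x=-1.06: |R|=1.1853
R=1: x+133/120x²=0 ⇒ x=−120/133=-0.9023; min R=1−1/(4·133/120)=0.7744>−1
Confirm numerically:
  x=-0.667: |R|=0.82609 <1
  x=-0.639: |R|=0.81356 <1
  x=-0.396: |R|=0.77780 <1
  x=-1.432: |R|=1.84077 >1
  x=-1.275: |R|=1.52673 >1
  x=-0.980: |R|=1.08444 >1
So |R|<1 on (-0.9023, 0).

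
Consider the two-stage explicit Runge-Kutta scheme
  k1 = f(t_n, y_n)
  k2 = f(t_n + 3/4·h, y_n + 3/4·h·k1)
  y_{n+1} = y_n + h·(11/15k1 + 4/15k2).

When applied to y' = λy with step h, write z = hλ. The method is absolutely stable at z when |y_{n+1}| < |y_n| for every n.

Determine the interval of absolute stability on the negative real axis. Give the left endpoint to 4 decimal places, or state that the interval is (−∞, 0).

(-5.0000, 0).

On y'=λy, z=hλ:
  k1=λy_n ⇒ h·k1=z·y_n;  k2=λ(1+3/4z)y_n ⇒ h·k2=z(1+3/4z)y_n
  y_{n+1}/y_n = 1 + 11/15z + 4/15z(1+3/4z) = 1 + z + 1/5z²
  ⇒ R(z) = 1 + z + 1/5z².

Boundary: |R(x)|=1, x<0.
x=-1.51: |R|=0.0540
R=1: x+1/5x²=0 ⇒ x=−5=-5.0000; min R=1−1/(4·1/5)=-0.2500>−1
Confirm numerically:
  x=-4.079: |R|=0.24865 <1
  x=-3.665: |R|=0.02145 <1
  x=-3.465: |R|=0.06375 <1
  x=-2.742: |R|=0.23829 <1
  x=-5.454: |R|=1.49522 >1
  x=-5.380: |R|=1.40888 >1
Stable set (-5.0000, 0).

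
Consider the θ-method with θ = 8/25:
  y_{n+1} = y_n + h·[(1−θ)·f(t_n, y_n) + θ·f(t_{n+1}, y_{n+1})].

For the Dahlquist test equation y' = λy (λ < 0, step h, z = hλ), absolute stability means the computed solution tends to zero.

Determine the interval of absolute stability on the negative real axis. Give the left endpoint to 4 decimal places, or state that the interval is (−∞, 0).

z∈(-5.5556,0).

Test eqn y'=λy, z=hλ:
  y_{n+1} = y_n + z·[17/25·y_n + 8/25·y_{n+1}] ⇒ (1 − 8/25z)y_{n+1} = (1 + 17/25z)y_n
  ⇒ R(z) = (1 + 17/25z)/(1 − 8/25z).

Find x<0 with |R(x)|<1.
x=-0.6: |R|=0.4966
R=−1: 1+17/25x = −1+8/25x ⇒ -9/25x=2 ⇒ x=2/(-9/25)=-5.5556
Confirm numerically:
  x=-5.326: |R|=0.96944 <1
  x=-5.128: |R|=0.94172 <1
  x=-3.995: |R|=0.75342 <1
  x=-6.098: |R|=1.06617 >1
  x=-5.869: |R|=1.03921 >1
So |R|<1 on (-5.5556, 0).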